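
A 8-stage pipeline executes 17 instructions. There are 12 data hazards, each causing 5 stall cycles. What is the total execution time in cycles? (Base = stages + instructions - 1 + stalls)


Base cycles = 8 + 17 - 1 = 24
Total stalls = 12 * 5 = 60
Total = 24 + 60 = 84

84


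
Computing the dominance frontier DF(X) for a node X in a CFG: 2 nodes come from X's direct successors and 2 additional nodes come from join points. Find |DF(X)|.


DF(X) = direct successor contributions + join point contributions
= 2 + 2 = 4

4


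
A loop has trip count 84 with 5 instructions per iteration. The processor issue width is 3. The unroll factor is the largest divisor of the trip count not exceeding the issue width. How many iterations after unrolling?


Largest divisor of 84 <= 3 is 3
New iterations = 84 / 3 = 28

28


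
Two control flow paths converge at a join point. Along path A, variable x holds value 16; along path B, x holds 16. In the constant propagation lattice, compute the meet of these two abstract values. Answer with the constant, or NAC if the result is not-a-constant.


Meet operation: if both paths give the same constant, result is that constant; if they differ, result is NAC (not-a-constant).
Path A: 16, Path B: 16 -> equal
Result: constant -> 16

16


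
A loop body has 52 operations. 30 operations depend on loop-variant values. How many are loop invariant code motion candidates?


Invariant candidates = total - loop-dependent
= 52 - 30 = 22

22


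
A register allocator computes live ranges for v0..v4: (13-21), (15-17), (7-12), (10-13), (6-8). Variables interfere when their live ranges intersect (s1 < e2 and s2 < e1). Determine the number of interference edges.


Check all pairs for overlapping intervals.
Two intervals (s1,e1) and (s2,e2) overlap if s1 < e2 and s2 < e1.
v0 (13-21) vs v1..v4: overlaps v1 -> 1
v1 (15-17) vs v2..v4: overlaps none -> 0
v2 (7-12) vs v3..v4: overlaps v3, v4 -> 2
v3 (10-13) vs v4: overlaps none -> 0
Total overlapping pairs = 1 + 0 + 2 + 0 = 3

3


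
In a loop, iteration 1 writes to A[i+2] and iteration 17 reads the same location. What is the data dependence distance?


Distance = read iteration - write iteration
= 17 - 1 = 16

16


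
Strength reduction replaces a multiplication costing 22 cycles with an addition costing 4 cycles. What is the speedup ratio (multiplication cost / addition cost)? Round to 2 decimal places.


Ratio = mult_cost / add_cost = 22 / 4 = 5.5

5.5


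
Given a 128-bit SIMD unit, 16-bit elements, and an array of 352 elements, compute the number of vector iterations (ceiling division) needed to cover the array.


Width = 128 / 16 = 8 elements per vector op
Iterations = ceil(352 / 8) = 44

44


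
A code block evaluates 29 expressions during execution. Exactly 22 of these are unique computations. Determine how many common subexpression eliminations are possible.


CSE count = total expressions - unique expressions
= 29 - 22 = 7

7


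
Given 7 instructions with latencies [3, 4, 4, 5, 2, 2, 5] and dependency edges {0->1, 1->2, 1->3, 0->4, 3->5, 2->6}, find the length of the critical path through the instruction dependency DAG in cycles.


Compute longest path through dependency graph: dist(Ik) = max over predecessors of dist + latency(Ik).
dist(I0) = latency 3 = 3
dist(I1) = dist(I0) + 4 = 3 + 4 = 7
dist(I2) = dist(I1) + 4 = 7 + 4 = 11
dist(I3) = dist(I1) + 5 = 7 + 5 = 12
dist(I4) = dist(I0) + 2 = 3 + 2 = 5
dist(I5) = dist(I3) + 2 = 12 + 2 = 14
dist(I6) = dist(I2) + 5 = 11 + 5 = 16
Critical path = max dist = 16

16


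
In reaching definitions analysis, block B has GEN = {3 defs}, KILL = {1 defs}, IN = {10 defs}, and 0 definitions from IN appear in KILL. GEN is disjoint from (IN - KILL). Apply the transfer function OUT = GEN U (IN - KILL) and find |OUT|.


IN - KILL: 10 - 0 = 10 surviving definitions
OUT = GEN + surviving = 3 + 10 = 13

13


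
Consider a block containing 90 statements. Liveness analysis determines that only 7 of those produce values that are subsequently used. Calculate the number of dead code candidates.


Dead code = total statements - live definitions
= 90 - 7 = 83

83


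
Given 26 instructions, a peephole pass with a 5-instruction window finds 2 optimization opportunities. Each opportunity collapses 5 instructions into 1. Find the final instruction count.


Each match removes 4 instructions.
Total removed = 2 * 4 = 8
Remaining = 26 - 8 = 18

18


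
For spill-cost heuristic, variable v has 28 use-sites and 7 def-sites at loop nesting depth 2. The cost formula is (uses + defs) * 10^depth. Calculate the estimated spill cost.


uses + defs = 28 + 7 = 35
10^2 = 100
Spill cost = 35 * 100 = 3500

3500


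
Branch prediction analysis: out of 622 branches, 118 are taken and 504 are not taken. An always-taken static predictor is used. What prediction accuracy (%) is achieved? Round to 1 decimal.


Predictor: always-taken
Correct predictions = 118
Accuracy = 118 / 622 * 100 = 19.0%

19.0


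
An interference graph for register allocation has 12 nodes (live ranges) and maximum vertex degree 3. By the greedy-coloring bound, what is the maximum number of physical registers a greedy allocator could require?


Greedy coloring never needs more than (max_degree + 1) colors: when coloring a vertex, at most max_degree neighbors are already colored.
Upper bound = 3 + 1 = 4

4


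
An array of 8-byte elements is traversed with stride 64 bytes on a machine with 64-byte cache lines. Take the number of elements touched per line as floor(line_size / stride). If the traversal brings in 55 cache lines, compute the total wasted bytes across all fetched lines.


Elements per line = floor(64 / 64) = 1
Bytes used per line = 1 * 8 = 8
Wasted per line = 64 - 8 = 56
Total wasted = 56 * 55 = 3080

3080


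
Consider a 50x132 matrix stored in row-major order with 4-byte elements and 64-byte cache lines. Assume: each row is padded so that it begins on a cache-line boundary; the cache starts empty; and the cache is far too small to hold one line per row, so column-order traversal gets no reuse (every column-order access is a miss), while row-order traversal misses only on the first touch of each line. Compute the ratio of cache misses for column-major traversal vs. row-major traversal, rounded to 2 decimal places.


Each row occupies 132 * 4 = 528 bytes and starts on a line boundary, so it spans ceil(528 / 64) = 9 cache lines.
Row-major traversal misses (one per line touched): 50 * ceil(132 * 4 / 64) = 450
Column-major traversal misses (no reuse, every access misses): 50 * 132 = 6600
Ratio = 6600 / 450 = 14.67

14.67


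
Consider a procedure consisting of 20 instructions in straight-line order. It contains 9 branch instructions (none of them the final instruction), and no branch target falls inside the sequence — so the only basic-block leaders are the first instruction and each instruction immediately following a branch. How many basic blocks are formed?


With no in-sequence branch targets, the leaders are the first instruction plus the instruction after each branch.
Number of basic blocks = branches + 1
= 9 + 1 = 10

10


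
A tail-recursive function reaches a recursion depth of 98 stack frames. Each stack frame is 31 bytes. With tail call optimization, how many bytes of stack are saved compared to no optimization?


Without TCO: 98 * 31 = 3038 bytes
With TCO: reuse 1 frame = 31 bytes
Savings = 3038 - 31 = 3007

3007


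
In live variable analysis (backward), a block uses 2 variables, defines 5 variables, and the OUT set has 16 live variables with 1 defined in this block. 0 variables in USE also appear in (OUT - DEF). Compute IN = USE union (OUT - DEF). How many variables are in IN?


OUT - DEF: 16 - 1 = 15
|IN| = |USE| + |OUT - DEF| - |USE ∩ (OUT - DEF)| = 2 + 15 - 0 = 17

17


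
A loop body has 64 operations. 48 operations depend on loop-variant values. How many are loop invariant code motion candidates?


Invariant candidates = total - loop-dependent
= 64 - 48 = 16

16


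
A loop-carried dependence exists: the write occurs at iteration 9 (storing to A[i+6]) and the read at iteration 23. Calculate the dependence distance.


Distance = read iteration - write iteration
= 23 - 9 = 14

14


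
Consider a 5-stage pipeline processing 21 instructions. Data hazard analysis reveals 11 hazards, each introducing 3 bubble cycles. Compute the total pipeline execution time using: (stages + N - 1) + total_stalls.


Base cycles = 5 + 21 - 1 = 25
Total stalls = 11 * 3 = 33
Total = 25 + 33 = 58

58


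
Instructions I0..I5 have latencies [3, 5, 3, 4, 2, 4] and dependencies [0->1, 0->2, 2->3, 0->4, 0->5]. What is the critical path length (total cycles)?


Compute longest path through dependency graph: dist(Ik) = max over predecessors of dist + latency(Ik).
dist(I0) = latency 3 = 3
dist(I1) = dist(I0) + 5 = 3 + 5 = 8
dist(I2) = dist(I0) + 3 = 3 + 3 = 6
dist(I3) = dist(I2) + 4 = 6 + 4 = 10
dist(I4) = dist(I0) + 2 = 3 + 2 = 5
dist(I5) = dist(I0) + 4 = 3 + 4 = 7
Critical path = max dist = 10

10


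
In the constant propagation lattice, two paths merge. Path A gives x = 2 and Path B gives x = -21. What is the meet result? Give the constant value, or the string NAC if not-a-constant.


Meet operation: if both paths give the same constant, result is that constant; if they differ, result is NAC (not-a-constant).
Path A: 2, Path B: -21 -> differ
Result: not-a-constant -> NAC

NAC


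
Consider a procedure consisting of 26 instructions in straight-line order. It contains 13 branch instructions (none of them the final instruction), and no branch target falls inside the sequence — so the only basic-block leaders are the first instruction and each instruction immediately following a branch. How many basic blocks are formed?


With no in-sequence branch targets, the leaders are the first instruction plus the instruction after each branch.
Number of basic blocks = branches + 1
= 13 + 1 = 14

14


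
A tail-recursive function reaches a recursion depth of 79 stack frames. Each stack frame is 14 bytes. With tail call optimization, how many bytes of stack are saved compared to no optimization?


Without TCO: 79 * 14 = 1106 bytes
With TCO: reuse 1 frame = 14 bytes
Savings = 1106 - 14 = 1092

1092


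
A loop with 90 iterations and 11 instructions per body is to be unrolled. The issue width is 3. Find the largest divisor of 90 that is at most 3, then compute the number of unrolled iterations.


Largest divisor of 90 <= 3 is 3
New iterations = 90 / 3 = 30

30


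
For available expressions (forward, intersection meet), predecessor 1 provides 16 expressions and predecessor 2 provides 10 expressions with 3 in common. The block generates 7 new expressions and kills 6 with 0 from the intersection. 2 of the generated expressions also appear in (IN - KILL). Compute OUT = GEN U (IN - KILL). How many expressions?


IN = intersection of predecessors = 3
IN - KILL = 3 - 0 = 3
|OUT| = |GEN| + |IN - KILL| - |GEN ∩ (IN - KILL)| = 7 + 3 - 2 = 8

8


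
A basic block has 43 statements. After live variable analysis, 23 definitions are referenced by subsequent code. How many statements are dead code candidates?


Dead code = total statements - live definitions
= 43 - 23 = 20

20


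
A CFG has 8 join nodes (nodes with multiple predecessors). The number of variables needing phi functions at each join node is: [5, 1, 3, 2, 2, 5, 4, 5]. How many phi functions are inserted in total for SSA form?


Total phi functions = sum of phi functions at each join node
= 5 + 1 + 3 + 2 + 2 + 5 + 4 + 5 = 27

27


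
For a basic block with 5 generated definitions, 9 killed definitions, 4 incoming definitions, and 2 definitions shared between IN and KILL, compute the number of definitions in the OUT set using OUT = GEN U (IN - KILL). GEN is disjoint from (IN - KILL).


IN - KILL: 4 - 2 = 2 surviving definitions
OUT = GEN + surviving = 5 + 2 = 7

7


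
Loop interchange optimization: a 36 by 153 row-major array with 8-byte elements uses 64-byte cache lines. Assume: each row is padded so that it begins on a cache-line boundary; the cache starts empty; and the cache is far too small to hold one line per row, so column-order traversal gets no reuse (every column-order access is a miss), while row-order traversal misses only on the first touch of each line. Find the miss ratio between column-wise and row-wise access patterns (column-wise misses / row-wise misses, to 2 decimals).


Each row occupies 153 * 8 = 1224 bytes and starts on a line boundary, so it spans ceil(1224 / 64) = 20 cache lines.
Row-major traversal misses (one per line touched): 36 * ceil(153 * 8 / 64) = 720
Column-major traversal misses (no reuse, every access misses): 36 * 153 = 5508
Ratio = 5508 / 720 = 7.65

7.65


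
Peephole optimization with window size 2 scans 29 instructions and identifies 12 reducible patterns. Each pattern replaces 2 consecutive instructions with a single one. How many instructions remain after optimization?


Each match removes 1 instructions.
Total removed = 12 * 1 = 12
Remaining = 29 - 12 = 17

17


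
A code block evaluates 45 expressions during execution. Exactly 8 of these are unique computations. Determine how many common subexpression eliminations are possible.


CSE count = total expressions - unique expressions
= 45 - 8 = 37

37


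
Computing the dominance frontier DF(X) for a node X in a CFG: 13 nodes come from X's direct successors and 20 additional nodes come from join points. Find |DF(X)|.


DF(X) = direct successor contributions + join point contributions
= 13 + 20 = 33

33


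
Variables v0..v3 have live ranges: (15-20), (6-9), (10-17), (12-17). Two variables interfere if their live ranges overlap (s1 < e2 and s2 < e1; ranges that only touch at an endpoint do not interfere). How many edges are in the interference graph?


Check all pairs for overlapping intervals.
Two intervals (s1,e1) and (s2,e2) overlap if s1 < e2 and s2 < e1.
v0 (15-20) vs v1..v3: overlaps v2, v3 -> 2
v1 (6-9) vs v2..v3: overlaps none -> 0
v2 (10-17) vs v3: overlaps v3 -> 1
Total overlapping pairs = 2 + 0 + 1 = 3

3


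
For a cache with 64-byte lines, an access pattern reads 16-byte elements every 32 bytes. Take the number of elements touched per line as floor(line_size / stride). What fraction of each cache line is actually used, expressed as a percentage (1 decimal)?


Elements per cache line = floor(64 / 32) = 2
Bytes used = 2 * 16 = 32
Utilization = 32 / 64 * 100 = 50.0%

50.0


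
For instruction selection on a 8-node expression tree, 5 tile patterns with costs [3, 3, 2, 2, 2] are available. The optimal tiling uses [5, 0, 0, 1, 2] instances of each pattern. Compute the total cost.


Total cost = sum(count_i * cost_i)
= 5*3 + 0*3 + 0*2 + 1*2 + 2*2
= 21

21


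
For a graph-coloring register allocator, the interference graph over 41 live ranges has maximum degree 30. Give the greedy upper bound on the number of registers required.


Greedy coloring never needs more than (max_degree + 1) colors: when coloring a vertex, at most max_degree neighbors are already colored.
Upper bound = 30 + 1 = 31

31


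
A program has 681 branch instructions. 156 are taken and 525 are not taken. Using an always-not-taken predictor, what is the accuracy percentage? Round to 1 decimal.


Predictor: always-not-taken
Correct predictions = 525
Accuracy = 525 / 681 * 100 = 77.1%

77.1


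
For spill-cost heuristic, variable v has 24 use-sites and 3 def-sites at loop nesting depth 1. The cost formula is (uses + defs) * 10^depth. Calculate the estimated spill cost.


uses + defs = 24 + 3 = 27
10^1 = 10
Spill cost = 27 * 10 = 270

270


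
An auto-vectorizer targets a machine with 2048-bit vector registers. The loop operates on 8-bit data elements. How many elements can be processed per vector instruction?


Width = SIMD bits / data type bits
= 2048 / 8 = 256

256


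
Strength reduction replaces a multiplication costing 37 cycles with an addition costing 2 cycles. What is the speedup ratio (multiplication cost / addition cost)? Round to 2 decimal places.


Ratio = mult_cost / add_cost = 37 / 2 = 18.5

18.5


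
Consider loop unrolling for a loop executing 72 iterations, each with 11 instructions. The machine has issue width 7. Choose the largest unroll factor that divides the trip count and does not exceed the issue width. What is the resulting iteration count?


Largest divisor of 72 <= 7 is 6
New iterations = 72 / 6 = 12

12


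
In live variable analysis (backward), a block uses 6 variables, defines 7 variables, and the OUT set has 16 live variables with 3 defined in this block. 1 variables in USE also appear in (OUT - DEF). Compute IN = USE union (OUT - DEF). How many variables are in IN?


OUT - DEF: 16 - 3 = 13
|IN| = |USE| + |OUT - DEF| - |USE ∩ (OUT - DEF)| = 6 + 13 - 1 = 18

18


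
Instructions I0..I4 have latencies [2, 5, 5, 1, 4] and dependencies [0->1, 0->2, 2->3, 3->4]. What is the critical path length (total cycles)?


Compute longest path through dependency graph: dist(Ik) = max over predecessors of dist + latency(Ik).
dist(I0) = latency 2 = 2
dist(I1) = dist(I0) + 5 = 2 + 5 = 7
dist(I2) = dist(I0) + 5 = 2 + 5 = 7
dist(I3) = dist(I2) + 1 = 7 + 1 = 8
dist(I4) = dist(I3) + 4 = 8 + 4 = 12
Critical path = max dist = 12

12


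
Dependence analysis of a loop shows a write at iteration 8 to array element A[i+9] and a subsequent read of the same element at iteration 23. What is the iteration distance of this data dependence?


Distance = read iteration - write iteration
= 23 - 8 = 15

15


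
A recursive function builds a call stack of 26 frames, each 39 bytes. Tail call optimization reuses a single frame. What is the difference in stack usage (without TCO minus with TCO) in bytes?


Without TCO: 26 * 39 = 1014 bytes
With TCO: reuse 1 frame = 39 bytes
Savings = 1014 - 39 = 975

975


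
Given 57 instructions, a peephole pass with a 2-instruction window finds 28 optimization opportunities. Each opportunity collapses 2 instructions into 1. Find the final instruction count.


Each match removes 1 instructions.
Total removed = 28 * 1 = 28
Remaining = 57 - 28 = 29

29


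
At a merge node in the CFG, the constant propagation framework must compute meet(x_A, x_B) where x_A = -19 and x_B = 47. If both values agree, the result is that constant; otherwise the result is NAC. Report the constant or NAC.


Meet operation: if both paths give the same constant, result is that constant; if they differ, result is NAC (not-a-constant).
Path A: -19, Path B: 47 -> differ
Result: not-a-constant -> NAC

NAC


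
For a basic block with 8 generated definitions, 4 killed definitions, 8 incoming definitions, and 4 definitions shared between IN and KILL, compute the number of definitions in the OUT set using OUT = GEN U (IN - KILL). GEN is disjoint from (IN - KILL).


IN - KILL: 8 - 4 = 4 surviving definitions
OUT = GEN + surviving = 8 + 4 = 12

12


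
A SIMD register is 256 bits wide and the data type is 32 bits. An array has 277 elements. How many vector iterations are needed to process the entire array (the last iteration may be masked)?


Width = 256 / 32 = 8 elements per vector op
Iterations = ceil(277 / 8) = 35

35


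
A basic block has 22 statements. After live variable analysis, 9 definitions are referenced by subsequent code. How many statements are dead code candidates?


Dead code = total statements - live definitions
= 22 - 9 = 13

13


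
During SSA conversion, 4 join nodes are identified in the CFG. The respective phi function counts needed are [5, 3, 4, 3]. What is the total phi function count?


Total phi functions = sum of phi functions at each join node
= 5 + 3 + 4 + 3 = 15

15


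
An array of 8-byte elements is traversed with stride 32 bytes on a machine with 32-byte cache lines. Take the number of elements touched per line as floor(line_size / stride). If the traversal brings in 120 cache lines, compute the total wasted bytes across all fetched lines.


Elements per line = floor(32 / 32) = 1
Bytes used per line = 1 * 8 = 8
Wasted per line = 32 - 8 = 24
Total wasted = 24 * 120 = 2880

2880


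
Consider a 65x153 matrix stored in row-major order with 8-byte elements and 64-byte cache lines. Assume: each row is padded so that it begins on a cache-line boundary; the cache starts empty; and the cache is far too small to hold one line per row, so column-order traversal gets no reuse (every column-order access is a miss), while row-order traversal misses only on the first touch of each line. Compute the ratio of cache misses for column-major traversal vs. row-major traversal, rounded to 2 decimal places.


Each row occupies 153 * 8 = 1224 bytes and starts on a line boundary, so it spans ceil(1224 / 64) = 20 cache lines.
Row-major traversal misses (one per line touched): 65 * ceil(153 * 8 / 64) = 1300
Column-major traversal misses (no reuse, every access misses): 65 * 153 = 9945
Ratio = 9945 / 1300 = 7.65

7.65


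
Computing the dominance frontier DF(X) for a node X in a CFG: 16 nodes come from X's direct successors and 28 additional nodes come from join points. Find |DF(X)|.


DF(X) = direct successor contributions + join point contributions
= 16 + 28 = 44

44


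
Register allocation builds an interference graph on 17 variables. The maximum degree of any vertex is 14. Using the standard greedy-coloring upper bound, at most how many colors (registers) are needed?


Greedy coloring never needs more than (max_degree + 1) colors: when coloring a vertex, at most max_degree neighbors are already colored.
Upper bound = 14 + 1 = 15

15


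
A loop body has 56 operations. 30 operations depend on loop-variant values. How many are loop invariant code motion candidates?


Invariant candidates = total - loop-dependent
= 56 - 30 = 26

26


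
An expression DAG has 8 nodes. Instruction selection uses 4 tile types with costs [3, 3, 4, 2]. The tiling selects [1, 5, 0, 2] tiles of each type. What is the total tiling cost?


Total cost = sum(count_i * cost_i)
= 1*3 + 5*3 + 0*4 + 2*2
= 22

22


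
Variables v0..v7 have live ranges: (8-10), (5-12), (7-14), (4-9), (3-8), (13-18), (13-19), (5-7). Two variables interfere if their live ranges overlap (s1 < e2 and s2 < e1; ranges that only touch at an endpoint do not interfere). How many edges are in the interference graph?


Check all pairs for overlapping intervals.
Two intervals (s1,e1) and (s2,e2) overlap if s1 < e2 and s2 < e1.
v0 (8-10) vs v1..v7: overlaps v1, v2, v3 -> 3
v1 (5-12) vs v2..v7: overlaps v2, v3, v4, v7 -> 4
v2 (7-14) vs v3..v7: overlaps v3, v4, v5, v6 -> 4
v3 (4-9) vs v4..v7: overlaps v4, v7 -> 2
v4 (3-8) vs v5..v7: overlaps v7 -> 1
v5 (13-18) vs v6..v7: overlaps v6 -> 1
v6 (13-19) vs v7: overlaps none -> 0
Total overlapping pairs = 3 + 4 + 4 + 2 + 1 + 1 + 0 = 15

15


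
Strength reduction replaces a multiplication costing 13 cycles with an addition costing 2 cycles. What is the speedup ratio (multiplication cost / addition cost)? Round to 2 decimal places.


Ratio = mult_cost / add_cost = 13 / 2 = 6.5

6.5


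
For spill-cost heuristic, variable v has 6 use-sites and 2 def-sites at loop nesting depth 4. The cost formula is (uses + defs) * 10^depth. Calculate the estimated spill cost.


uses + defs = 6 + 2 = 8
10^4 = 10000
Spill cost = 8 * 10000 = 80000

80000


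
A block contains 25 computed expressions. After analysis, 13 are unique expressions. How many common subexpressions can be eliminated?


CSE count = total expressions - unique expressions
= 25 - 13 = 12

12


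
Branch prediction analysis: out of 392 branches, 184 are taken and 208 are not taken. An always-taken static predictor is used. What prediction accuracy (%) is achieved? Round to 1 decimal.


Predictor: always-taken
Correct predictions = 184
Accuracy = 184 / 392 * 100 = 46.9%

46.9


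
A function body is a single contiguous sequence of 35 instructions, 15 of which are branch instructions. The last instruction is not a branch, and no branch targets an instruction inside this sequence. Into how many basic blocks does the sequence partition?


With no in-sequence branch targets, the leaders are the first instruction plus the instruction after each branch.
Number of basic blocks = branches + 1
= 15 + 1 = 16

16


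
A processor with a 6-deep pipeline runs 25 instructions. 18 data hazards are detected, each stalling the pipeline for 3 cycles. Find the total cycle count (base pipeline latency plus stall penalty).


Base cycles = 6 + 25 - 1 = 30
Total stalls = 18 * 3 = 54
Total = 30 + 54 = 84

84


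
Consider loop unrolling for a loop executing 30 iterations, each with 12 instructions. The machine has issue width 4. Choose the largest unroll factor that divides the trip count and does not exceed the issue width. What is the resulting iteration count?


Largest divisor of 30 <= 4 is 3
New iterations = 30 / 3 = 10

10


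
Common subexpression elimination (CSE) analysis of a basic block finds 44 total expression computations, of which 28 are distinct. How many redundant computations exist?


CSE count = total expressions - unique expressions
= 44 - 28 = 16

16


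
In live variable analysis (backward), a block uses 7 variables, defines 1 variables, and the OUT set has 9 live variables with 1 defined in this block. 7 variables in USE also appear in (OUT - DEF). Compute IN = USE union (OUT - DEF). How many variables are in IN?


OUT - DEF: 9 - 1 = 8
|IN| = |USE| + |OUT - DEF| - |USE ∩ (OUT - DEF)| = 7 + 8 - 7 = 8

8


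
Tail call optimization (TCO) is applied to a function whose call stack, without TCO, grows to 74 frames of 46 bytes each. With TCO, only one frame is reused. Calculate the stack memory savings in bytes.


Without TCO: 74 * 46 = 3404 bytes
With TCO: reuse 1 frame = 46 bytes
Savings = 3404 - 46 = 3358

3358


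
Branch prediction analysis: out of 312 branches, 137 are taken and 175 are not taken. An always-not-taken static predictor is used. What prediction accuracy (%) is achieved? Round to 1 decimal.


Predictor: always-not-taken
Correct predictions = 175
Accuracy = 175 / 312 * 100 = 56.1%

56.1


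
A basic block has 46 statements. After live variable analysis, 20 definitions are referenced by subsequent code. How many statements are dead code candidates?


Dead code = total statements - live definitions
= 46 - 20 = 26

26


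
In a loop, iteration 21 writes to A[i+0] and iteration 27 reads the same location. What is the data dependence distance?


Distance = read iteration - write iteration
= 27 - 21 = 6

6


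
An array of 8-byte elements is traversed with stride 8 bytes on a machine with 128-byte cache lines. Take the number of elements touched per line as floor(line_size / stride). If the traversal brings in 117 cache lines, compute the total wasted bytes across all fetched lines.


Elements per line = floor(128 / 8) = 16
Bytes used per line = 16 * 8 = 128
Wasted per line = 128 - 128 = 0
Total wasted = 0 * 117 = 0

0


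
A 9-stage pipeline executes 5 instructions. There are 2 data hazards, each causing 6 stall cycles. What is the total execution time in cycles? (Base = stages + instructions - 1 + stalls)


Base cycles = 9 + 5 - 1 = 13
Total stalls = 2 * 6 = 12
Total = 13 + 12 = 25

25


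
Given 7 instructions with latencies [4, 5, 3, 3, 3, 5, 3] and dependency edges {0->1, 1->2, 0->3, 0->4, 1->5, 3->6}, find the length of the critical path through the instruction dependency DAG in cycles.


Compute longest path through dependency graph: dist(Ik) = max over predecessors of dist + latency(Ik).
dist(I0) = latency 4 = 4
dist(I1) = dist(I0) + 5 = 4 + 5 = 9
dist(I2) = dist(I1) + 3 = 9 + 3 = 12
dist(I3) = dist(I0) + 3 = 4 + 3 = 7
dist(I4) = dist(I0) + 3 = 4 + 3 = 7
dist(I5) = dist(I1) + 5 = 9 + 5 = 14
dist(I6) = dist(I3) + 3 = 7 + 3 = 10
Critical path = max dist = 14

14


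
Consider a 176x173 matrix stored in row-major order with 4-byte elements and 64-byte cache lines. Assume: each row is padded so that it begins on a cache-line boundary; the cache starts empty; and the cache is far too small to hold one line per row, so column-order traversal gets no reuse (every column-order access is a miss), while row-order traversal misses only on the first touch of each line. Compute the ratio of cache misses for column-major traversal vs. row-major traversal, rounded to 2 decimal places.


Each row occupies 173 * 4 = 692 bytes and starts on a line boundary, so it spans ceil(692 / 64) = 11 cache lines.
Row-major traversal misses (one per line touched): 176 * ceil(173 * 4 / 64) = 1936
Column-major traversal misses (no reuse, every access misses): 176 * 173 = 30448
Ratio = 30448 / 1936 = 15.73

15.73


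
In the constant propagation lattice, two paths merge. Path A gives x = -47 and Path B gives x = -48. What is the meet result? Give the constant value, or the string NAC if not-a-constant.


Meet operation: if both paths give the same constant, result is that constant; if they differ, result is NAC (not-a-constant).
Path A: -47, Path B: -48 -> differ
Result: not-a-constant -> NAC

NAC


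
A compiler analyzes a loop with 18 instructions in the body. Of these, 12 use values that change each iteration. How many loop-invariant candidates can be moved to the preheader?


Invariant candidates = total - loop-dependent
= 18 - 12 = 6

6


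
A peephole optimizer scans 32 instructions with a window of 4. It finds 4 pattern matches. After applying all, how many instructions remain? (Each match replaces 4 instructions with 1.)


Each match removes 3 instructions.
Total removed = 4 * 3 = 12
Remaining = 32 - 12 = 20

20


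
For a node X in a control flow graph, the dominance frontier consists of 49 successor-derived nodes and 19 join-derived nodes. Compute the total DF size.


DF(X) = direct successor contributions + join point contributions
= 49 + 19 = 68

68


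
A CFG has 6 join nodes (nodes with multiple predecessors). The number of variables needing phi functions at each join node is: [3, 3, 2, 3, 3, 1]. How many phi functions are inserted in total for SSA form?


Total phi functions = sum of phi functions at each join node
= 3 + 3 + 2 + 3 + 3 + 1 = 15

15


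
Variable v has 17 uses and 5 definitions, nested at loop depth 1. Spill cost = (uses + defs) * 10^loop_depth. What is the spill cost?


uses + defs = 17 + 5 = 22
10^1 = 10
Spill cost = 22 * 10 = 220

220


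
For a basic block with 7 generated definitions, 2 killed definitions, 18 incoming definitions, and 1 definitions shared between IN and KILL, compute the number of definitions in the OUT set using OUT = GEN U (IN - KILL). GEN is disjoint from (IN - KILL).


IN - KILL: 18 - 1 = 17 surviving definitions
OUT = GEN + surviving = 7 + 17 = 24

24


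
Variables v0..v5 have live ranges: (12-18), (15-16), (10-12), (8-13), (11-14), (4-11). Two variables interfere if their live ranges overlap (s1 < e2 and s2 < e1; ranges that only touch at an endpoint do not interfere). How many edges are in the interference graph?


Check all pairs for overlapping intervals.
Two intervals (s1,e1) and (s2,e2) overlap if s1 < e2 and s2 < e1.
v0 (12-18) vs v1..v5: overlaps v1, v3, v4 -> 3
v1 (15-16) vs v2..v5: overlaps none -> 0
v2 (10-12) vs v3..v5: overlaps v3, v4, v5 -> 3
v3 (8-13) vs v4..v5: overlaps v4, v5 -> 2
v4 (11-14) vs v5: overlaps none -> 0
Total overlapping pairs = 3 + 0 + 3 + 2 + 0 = 8

8


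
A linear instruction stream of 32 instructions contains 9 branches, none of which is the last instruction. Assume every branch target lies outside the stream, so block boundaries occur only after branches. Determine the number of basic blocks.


With no in-sequence branch targets, the leaders are the first instruction plus the instruction after each branch.
Number of basic blocks = branches + 1
= 9 + 1 = 10

10


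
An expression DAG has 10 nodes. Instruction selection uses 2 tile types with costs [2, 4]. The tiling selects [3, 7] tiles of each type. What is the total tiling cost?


Total cost = sum(count_i * cost_i)
= 3*2 + 7*4
= 34

34


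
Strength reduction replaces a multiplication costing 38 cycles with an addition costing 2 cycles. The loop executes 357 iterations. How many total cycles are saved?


Per-iteration saving = 38 - 2 = 36
Total saved = 357 * 36 = 12852

12852


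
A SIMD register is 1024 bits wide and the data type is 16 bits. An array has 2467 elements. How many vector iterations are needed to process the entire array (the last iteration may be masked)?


Width = 1024 / 16 = 64 elements per vector op
Iterations = ceil(2467 / 64) = 39

39


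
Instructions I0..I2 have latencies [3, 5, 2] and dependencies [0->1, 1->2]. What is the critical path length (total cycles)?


Compute longest path through dependency graph: dist(Ik) = max over predecessors of dist + latency(Ik).
dist(I0) = latency 3 = 3
dist(I1) = dist(I0) + 5 = 3 + 5 = 8
dist(I2) = dist(I1) + 2 = 8 + 2 = 10
Critical path = max dist = 10

10


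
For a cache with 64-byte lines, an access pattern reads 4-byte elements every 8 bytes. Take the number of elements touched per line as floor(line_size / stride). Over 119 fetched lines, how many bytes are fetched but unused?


Elements per line = floor(64 / 8) = 8
Bytes used per line = 8 * 4 = 32
Wasted per line = 64 - 32 = 32
Total wasted = 32 * 119 = 3808

3808


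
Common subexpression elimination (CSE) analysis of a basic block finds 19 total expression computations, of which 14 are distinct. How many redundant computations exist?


CSE count = total expressions - unique expressions
= 19 - 14 = 5

5


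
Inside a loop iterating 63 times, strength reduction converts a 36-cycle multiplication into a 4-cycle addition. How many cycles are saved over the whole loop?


Per-iteration saving = 36 - 4 = 32
Total saved = 63 * 32 = 2016

2016


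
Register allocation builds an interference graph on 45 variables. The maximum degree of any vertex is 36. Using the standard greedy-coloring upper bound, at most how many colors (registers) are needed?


Greedy coloring never needs more than (max_degree + 1) colors: when coloring a vertex, at most max_degree neighbors are already colored.
Upper bound = 36 + 1 = 37

37


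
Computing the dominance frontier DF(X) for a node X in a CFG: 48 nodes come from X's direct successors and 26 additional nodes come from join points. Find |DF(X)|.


DF(X) = direct successor contributions + join point contributions
= 48 + 26 = 74

74


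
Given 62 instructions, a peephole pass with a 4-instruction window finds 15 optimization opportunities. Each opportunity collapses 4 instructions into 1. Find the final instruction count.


Each match removes 3 instructions.
Total removed = 15 * 3 = 45
Remaining = 62 - 45 = 17

17


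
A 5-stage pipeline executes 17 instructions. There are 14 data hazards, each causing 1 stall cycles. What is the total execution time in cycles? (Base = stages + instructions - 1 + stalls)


Base cycles = 5 + 17 - 1 = 21
Total stalls = 14 * 1 = 14
Total = 21 + 14 = 35

35


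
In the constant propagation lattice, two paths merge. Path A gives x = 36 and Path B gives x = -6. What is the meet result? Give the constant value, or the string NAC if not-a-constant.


Meet operation: if both paths give the same constant, result is that constant; if they differ, result is NAC (not-a-constant).
Path A: 36, Path B: -6 -> differ
Result: not-a-constant -> NAC

NAC


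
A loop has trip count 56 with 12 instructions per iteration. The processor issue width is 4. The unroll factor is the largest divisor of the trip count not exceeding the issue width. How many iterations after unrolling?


Largest divisor of 56 <= 4 is 4
New iterations = 56 / 4 = 14

14


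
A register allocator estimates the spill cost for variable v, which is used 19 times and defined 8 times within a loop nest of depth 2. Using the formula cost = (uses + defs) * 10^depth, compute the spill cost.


uses + defs = 19 + 8 = 27
10^2 = 100
Spill cost = 27 * 100 = 2700

2700


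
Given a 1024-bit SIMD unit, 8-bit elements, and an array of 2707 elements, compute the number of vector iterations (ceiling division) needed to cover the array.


Width = 1024 / 8 = 128 elements per vector op
Iterations = ceil(2707 / 128) = 22

22


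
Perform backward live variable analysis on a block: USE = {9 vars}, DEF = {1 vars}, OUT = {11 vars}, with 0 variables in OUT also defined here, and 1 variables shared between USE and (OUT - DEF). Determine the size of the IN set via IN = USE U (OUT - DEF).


OUT - DEF: 11 - 0 = 11
|IN| = |USE| + |OUT - DEF| - |USE ∩ (OUT - DEF)| = 9 + 11 - 1 = 19

19


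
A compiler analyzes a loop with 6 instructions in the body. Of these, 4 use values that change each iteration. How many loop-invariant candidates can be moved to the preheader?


Invariant candidates = total - loop-dependent
= 6 - 4 = 2

2


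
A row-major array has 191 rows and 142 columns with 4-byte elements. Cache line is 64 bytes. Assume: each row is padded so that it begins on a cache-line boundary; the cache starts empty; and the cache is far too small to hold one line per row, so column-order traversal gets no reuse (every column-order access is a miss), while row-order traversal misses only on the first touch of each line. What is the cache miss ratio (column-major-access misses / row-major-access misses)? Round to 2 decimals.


Each row occupies 142 * 4 = 568 bytes and starts on a line boundary, so it spans ceil(568 / 64) = 9 cache lines.
Row-major traversal misses (one per line touched): 191 * ceil(142 * 4 / 64) = 1719
Column-major traversal misses (no reuse, every access misses): 191 * 142 = 27122
Ratio = 27122 / 1719 = 15.78

15.78


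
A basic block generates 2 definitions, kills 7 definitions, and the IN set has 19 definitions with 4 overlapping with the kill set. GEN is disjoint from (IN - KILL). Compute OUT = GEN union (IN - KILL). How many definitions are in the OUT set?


IN - KILL: 19 - 4 = 15 surviving definitions
OUT = GEN + surviving = 2 + 15 = 17

17


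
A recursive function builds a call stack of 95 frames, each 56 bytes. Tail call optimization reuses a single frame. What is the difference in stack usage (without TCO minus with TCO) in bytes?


Without TCO: 95 * 56 = 5320 bytes
With TCO: reuse 1 frame = 56 bytes
Savings = 5320 - 56 = 5264

5264


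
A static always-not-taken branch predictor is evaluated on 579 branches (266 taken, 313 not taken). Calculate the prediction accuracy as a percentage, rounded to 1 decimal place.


Predictor: always-not-taken
Correct predictions = 313
Accuracy = 313 / 579 * 100 = 54.1%

54.1


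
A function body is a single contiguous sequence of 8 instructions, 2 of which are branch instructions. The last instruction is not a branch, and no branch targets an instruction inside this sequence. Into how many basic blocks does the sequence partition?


With no in-sequence branch targets, the leaders are the first instruction plus the instruction after each branch.
Number of basic blocks = branches + 1
= 2 + 1 = 3

3


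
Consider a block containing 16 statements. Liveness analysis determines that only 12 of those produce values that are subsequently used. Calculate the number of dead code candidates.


Dead code = total statements - live definitions
= 16 - 12 = 4

4


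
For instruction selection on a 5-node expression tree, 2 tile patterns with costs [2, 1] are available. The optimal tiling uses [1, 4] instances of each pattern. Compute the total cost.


Total cost = sum(count_i * cost_i)
= 1*2 + 4*1
= 6

6


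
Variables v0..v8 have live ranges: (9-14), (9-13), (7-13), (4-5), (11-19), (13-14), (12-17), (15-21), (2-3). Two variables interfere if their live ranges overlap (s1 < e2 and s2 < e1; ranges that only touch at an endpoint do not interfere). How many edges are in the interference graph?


Check all pairs for overlapping intervals.
Two intervals (s1,e1) and (s2,e2) overlap if s1 < e2 and s2 < e1.
v0 (9-14) vs v1..v8: overlaps v1, v2, v4, v5, v6 -> 5
v1 (9-13) vs v2..v8: overlaps v2, v4, v6 -> 3
v2 (7-13) vs v3..v8: overlaps v4, v6 -> 2
v3 (4-5) vs v4..v8: overlaps none -> 0
v4 (11-19) vs v5..v8: overlaps v5, v6, v7 -> 3
v5 (13-14) vs v6..v8: overlaps v6 -> 1
v6 (12-17) vs v7..v8: overlaps v7 -> 1
v7 (15-21) vs v8: overlaps none -> 0
Total overlapping pairs = 5 + 3 + 2 + 0 + 3 + 1 + 1 + 0 = 15

15
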